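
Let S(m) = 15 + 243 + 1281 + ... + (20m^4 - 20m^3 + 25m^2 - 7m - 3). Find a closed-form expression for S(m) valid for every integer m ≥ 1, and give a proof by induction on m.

We claim S(m) = m(4m^4 + 5m^3 + 5m^2 + 4m - 3) for all m ≥ 1.
For the base case m = 1: S(1) = 15, and the closed form gives 15. They agree.
Inductive step: suppose the statement holds for some p ≥ 1, so S(p) = p(4p^4 + 5p^3 + 5p^2 + 4p - 3).
Then S(p+1) = S(p) + (20p^4 + 60p^3 + 85p^2 + 63p + 15) = (p(4p^4 + 5p^3 + 5p^2 + 4p - 3)) + (20p^4 + 60p^3 + 85p^2 + 63p + 15).
Simplifying, S(p+1) = (p + 1)(4p^4 + 21p^3 + 44p^2 + 45p + 15) = (p+1)(4(p+1)^4 + 5(p+1)^3 + 5(p+1)^2 + 4(p+1) - 3),
which is the closed form with m = p+1.
Hence, by induction on m, the claim holds for every m ≥ 1.

S(m) = m(4m^4 + 5m^3 + 5m^2 + 4m - 3)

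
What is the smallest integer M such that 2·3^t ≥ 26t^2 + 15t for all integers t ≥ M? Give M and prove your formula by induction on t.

At t = 5: 486 < 725, so the inequality fails and M ≥ 6. We prove 2·3^t ≥ 26t^2 + 15t for all t ≥ 6.
When t = 6: 2·3^t = 1458 and 26t^2 + 15t = 1026, so 1458 ≥ 1026.
For the inductive step, assume it holds for an arbitrary p ≥ 6, so 2·3^p ≥ 26p^2 + 15p.
Then 2·3^(p + 1) = 3·(2·3^p) ≥ 3·(26p^2 + 15p).
Also, for p ≥ 6 we have 3·(26p^2 + 15p) ≥ 26(p+1)^2 + 15(p+1), since 3·(26p^2 + 15p) − (26(p+1)^2 + 15(p+1)) = 52p^2 - 22p - 41, which is nonnegative for all p ≥ 6.
Combining, 2·3^(p + 1) ≥ 26(p+1)^2 + 15(p+1).
By the principle of mathematical induction, the result holds for all t ≥ 6.
Hence the smallest such M is 6.

M = 6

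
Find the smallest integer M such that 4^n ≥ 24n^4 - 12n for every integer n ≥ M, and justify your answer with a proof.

At n = 8: 65536 < 98208, so the inequality fails and M ≥ 9. We prove 4^n ≥ 24n^4 - 12n for all n ≥ 9.
For the base case n = 9: 4^n = 262144 and 24n^4 - 12n = 157356, so 262144 ≥ 157356.
Inductive step: assume the claim holds for n = j, so 4^j ≥ 24j^4 - 12j.
Then 4^(j + 1) = 4·(4^j) ≥ 4·(24j^4 - 12j).
Also, for j ≥ 9 we have 4·(24j^4 - 12j) ≥ 24(j+1)^4 - 12(j+1), since 4·(24j^4 - 12j) − (24(j+1)^4 - 12(j+1)) = 72j^4 - 96j^3 - 144j^2 - 132j - 12, which is nonnegative for all j ≥ 9.
Combining, 4^(j + 1) ≥ 24(j+1)^4 - 12(j+1).
By induction, the statement is established for all n ≥ 9.
Hence the smallest such M is 9.

M = 9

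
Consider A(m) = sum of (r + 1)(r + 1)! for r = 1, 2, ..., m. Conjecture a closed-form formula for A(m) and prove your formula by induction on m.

We claim A(m) = (m + 2)! - 2 for all m ≥ 1.
Base step (m = 1): A(1) = 4, and the closed form gives 4. They agree.
Inductive step: assume the claim holds for m = r, so A(r) = (r + 2)! - 2.
Then A(r+1) = A(r) + ((r + 2)(r + 2)!) = ((r + 2)! - 2) + ((r + 2)(r + 2)!).
Simplifying, A(r+1) = ((r+1) + 2)! - 2,
which is the closed form with m = r+1.
This completes the induction.

A(m) = (m + 2)! - 2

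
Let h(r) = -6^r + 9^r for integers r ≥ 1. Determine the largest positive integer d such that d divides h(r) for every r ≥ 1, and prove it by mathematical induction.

Computing the first values: h(1) = 3 and h(2) = 45; gcd(3, 45) = 3, so d ≤ 3.
We prove 3 | -6^r + 9^r for all r ≥ 1 by induction on r.
For the base case r = 1: h(1) = 3 = 3·(1), so 3 | h(1).
Inductive step: assume the claim holds for r = p, i.e. 3 | h(p). Then
9^{p+1} − 6^{p+1} = 9·9^p − 6·6^p = 9·(9^p − 6^p) + (3)·6^p. The first term is divisible by 3 by the inductive hypothesis, and the second term (3)·6^p is divisible by 3 since 3 | 3. Hence 3 | h(p+1).
By the principle of mathematical induction, the result holds for all r ≥ 1.
Therefore the largest such d is 3.

d = 3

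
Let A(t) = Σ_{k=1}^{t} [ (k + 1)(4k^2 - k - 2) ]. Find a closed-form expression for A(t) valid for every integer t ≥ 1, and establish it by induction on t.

We claim A(t) = t(t^3 + 3t^2 + t - 3) for all t ≥ 1.
For the base case t = 1: A(1) = 2, and the closed form gives 2. They agree.
Inductive step: suppose the statement holds for some k ≥ 1, so A(k) = k(k^3 + 3k^2 + k - 3).
Then A(k+1) = A(k) + (-(k + 2)(k - 4(k + 1)^2 + 3)) = (k(k^3 + 3k^2 + k - 3)) + (-(k + 2)(k - 4(k + 1)^2 + 3)).
Simplifying, A(k+1) = (k + 1)(k^3 + 6k^2 + 10k + 2) = (k+1)((k+1)^3 + 3(k+1)^2 + (k+1) - 3),
which is the closed form with t = k+1.
By the principle of mathematical induction, the result holds for all t ≥ 1.

A(t) = t(t^3 + 3t^2 + t - 3)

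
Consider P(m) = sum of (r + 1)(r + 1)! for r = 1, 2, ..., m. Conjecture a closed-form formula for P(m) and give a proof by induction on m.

P(m) = (m + 2)! - 2

We claim P(m) = (m + 2)! - 2 for all m ≥ 1.
When m = 1: P(1) = 4, and the closed form gives 4. They agree.
Inductive step: suppose the statement holds for some r ≥ 1, so P(r) = (r + 2)! - 2.
Then P(r+1) = P(r) + ((r + 2)(r + 2)!) = ((r + 2)! - 2) + ((r + 2)(r + 2)!).
Simplifying, P(r+1) = ((r+1) + 2)! - 2,
which is the closed form with m = r+1.
By the principle of mathematical induction, the result holds for all m ≥ 1.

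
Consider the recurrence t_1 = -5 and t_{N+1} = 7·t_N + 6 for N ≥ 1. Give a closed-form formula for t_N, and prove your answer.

Computing the first terms: t_1 = -5, t_2 = -29, t_3 = -197. This suggests t_N = -4·7^(N - 1) - 1.
When N = 1: the formula gives -5 = -5 = t_1.
Suppose the result is true for N = j, so t_j = -4·7^(j - 1) - 1.
Then t_{j+1} = 7·t_j + 6 = 7·(-4·7^(j - 1) - 1) + 6 = -4·7^j - 1 = -4·7^((j+1) - 1) - 1,
which is the claimed formula at N = j+1.
Hence, by induction on N, the claim holds for every N ≥ 1.

t_N = -4·7^(N - 1) - 1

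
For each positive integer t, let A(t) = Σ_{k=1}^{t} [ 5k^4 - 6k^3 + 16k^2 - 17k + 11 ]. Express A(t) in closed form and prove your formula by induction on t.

We claim A(t) = t(t^4 + t^3 + 4t^2 - 2t + 5) for all t ≥ 1.
Base case (t = 1): A(1) = 9, and the closed form gives 9. They agree.
Inductive step: suppose the statement holds for some k ≥ 1, so A(k) = k(k^4 + k^3 + 4k^2 - 2k + 5).
Then A(k+1) = A(k) + (5k^4 + 14k^3 + 28k^2 + 17k + 9) = (k(k^4 + k^3 + 4k^2 - 2k + 5)) + (5k^4 + 14k^3 + 28k^2 + 17k + 9).
Simplifying, A(k+1) = (k + 1)(k^4 + 5k^3 + 13k^2 + 13k + 9) = (k+1)((k+1)^4 + (k+1)^3 + 4(k+1)^2 - 2(k+1) + 5),
which is the closed form with t = k+1.
Hence, by induction on t, the claim holds for every t ≥ 1.

A(t) = t(t^4 + t^3 + 4t^2 - 2t + 5)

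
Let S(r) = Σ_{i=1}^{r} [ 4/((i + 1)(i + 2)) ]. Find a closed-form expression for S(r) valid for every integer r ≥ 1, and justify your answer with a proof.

We claim S(r) = 2r/(r + 2) for all r ≥ 1.
Base step (r = 1): S(1) = 2/3, and the closed form gives 2/3. They agree.
Suppose the result is true for r = i, so S(i) = 2i/(i + 2).
Then S(i+1) = S(i) + (4/((i + 2)(i + 3))) = (2i/(i + 2)) + (4/((i + 2)(i + 3))).
Simplifying, S(i+1) = 2(i + 1)/(i + 3) = 2(i+1)/((i+1) + 2),
which is the closed form with r = i+1.
By the principle of mathematical induction, the result holds for all r ≥ 1.

S(r) = 2r/(r + 2)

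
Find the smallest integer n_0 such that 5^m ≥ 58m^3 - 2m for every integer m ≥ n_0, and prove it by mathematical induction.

At m = 5: 3125 < 7240, so the inequality fails and n_0 ≥ 6. We prove 5^m ≥ 58m^3 - 2m for all m ≥ 6.
When m = 6: 5^m = 15625 and 58m^3 - 2m = 12516, so 15625 ≥ 12516.
Suppose the result is true for m = k, so 5^k ≥ 58k^3 - 2k.
Then 5^(k + 1) = 5·(5^k) ≥ 5·(58k^3 - 2k).
Also, for k ≥ 6 we have 5·(58k^3 - 2k) ≥ 58(k+1)^3 - 2(k+1), since 5·(58k^3 - 2k) − (58(k+1)^3 - 2(k+1)) = 232k^3 - 174k^2 - 182k - 56, which is nonnegative for all k ≥ 6.
Combining, 5^(k + 1) ≥ 58(k+1)^3 - 2(k+1).
Hence, by induction on m, the claim holds for every m ≥ 6.
Hence the smallest such n_0 is 6.

n_0 = 6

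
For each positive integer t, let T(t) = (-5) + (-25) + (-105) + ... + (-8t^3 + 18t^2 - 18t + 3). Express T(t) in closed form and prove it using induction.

We claim T(t) = -t(2t^3 - 2t^2 + 2t + 3) for all t ≥ 1.
Base case (t = 1): T(1) = -5, and the closed form gives -5. They agree.
Suppose the result is true for t = p, so T(p) = p(-2p^3 + 2p^2 - 2p - 3).
Then T(p+1) = T(p) + (-8p^3 - 6p^2 - 6p - 5) = (p(-2p^3 + 2p^2 - 2p - 3)) + (-8p^3 - 6p^2 - 6p - 5).
Simplifying, T(p+1) = -(p + 1)(2p^3 + 4p^2 + 4p + 5) = -(p+1)(2(p+1)^3 - 2(p+1)^2 + 2(p+1) + 3),
which is the closed form with t = p+1.
Hence, by induction on t, the claim holds for every t ≥ 1.

T(t) = -t(2t^3 - 2t^2 + 2t + 3)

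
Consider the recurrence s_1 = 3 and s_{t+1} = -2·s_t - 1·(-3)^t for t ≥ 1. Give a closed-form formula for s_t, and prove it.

Computing the first terms: s_1 = 3, s_2 = -3, s_3 = -3. This suggests s_t = -3(-2)^t + (-3)^t.
Base case (t = 1): the formula gives 3 = 3 = s_1.
Inductive step: assume the claim holds for t = i, so s_i = -3(-2)^i + (-3)^i.
Then s_{i+1} = -2·s_i - 1·(-3)^i = -2·(-3(-2)^i + (-3)^i) - 1·(-3)^i = -3(-2)^(i + 1) + (-3)^(i + 1),
which is the claimed formula at t = i+1.
By the principle of mathematical induction, the result holds for all t ≥ 1.

s_t = -3(-2)^t + (-3)^t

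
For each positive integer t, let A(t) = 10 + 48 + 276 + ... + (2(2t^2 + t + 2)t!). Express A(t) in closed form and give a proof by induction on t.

We claim A(t) = (4t + 2)(t + 1)! - 2 for all t ≥ 1.
When t = 1: A(1) = 10, and the closed form gives 10. They agree.
Inductive step: assume the claim holds for t = p, so A(p) = (4p + 2)(p + 1)! - 2.
Then A(p+1) = A(p) + (2(2p^2 + 5p + 5)(p + 1)!) = ((4p + 2)(p + 1)! - 2) + (2(2p^2 + 5p + 5)(p + 1)!).
Simplifying, A(p+1) = (4(p+1) + 2)((p+1) + 1)! - 2,
which is the closed form with t = p+1.
This completes the induction.

A(t) = (4t + 2)(t + 1)! - 2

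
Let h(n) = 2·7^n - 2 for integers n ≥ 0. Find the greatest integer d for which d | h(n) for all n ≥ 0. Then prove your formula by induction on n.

Computing the first values: h(0) = 0 and h(1) = 12; gcd(0, 12) = 12, so d ≤ 12.
We prove 12 | 2·7^n - 2 for all n ≥ 0 by induction on n.
For the base case n = 0: h(0) = 0 = 12·(0), so 12 | h(0).
Inductive step: assume the claim holds for n = k, i.e. 12 | h(k). Then
h(k+1) = 2·7^(k+1) - 2 = 7·(2·7^k - 2) + 12 = 7·h(k) + 12. The first term is divisible by 12 by the inductive hypothesis, and 12 is divisible by 12. Hence 12 | h(k+1).
Hence, by induction on n, the claim holds for every n ≥ 0.
Therefore the largest such d is 12.

d = 12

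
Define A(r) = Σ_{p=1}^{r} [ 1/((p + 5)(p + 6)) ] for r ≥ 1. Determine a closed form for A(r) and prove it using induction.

We claim A(r) = r/(6(r + 6)) for all r ≥ 1.
For the base case r = 1: A(1) = 1/42, and the closed form gives 1/42. They agree.
Inductive step: suppose the statement holds for some p ≥ 1, so A(p) = p/(6(p + 6)).
Then A(p+1) = A(p) + (1/((p + 6)(p + 7))) = (p/(6(p + 6))) + (1/((p + 6)(p + 7))).
Simplifying, A(p+1) = (p + 1)/(6(p + 7)) = (p+1)/(6((p+1) + 6)),
which is the closed form with r = p+1.
By induction, the statement is established for all r ≥ 1.

A(r) = r/(6(r + 6))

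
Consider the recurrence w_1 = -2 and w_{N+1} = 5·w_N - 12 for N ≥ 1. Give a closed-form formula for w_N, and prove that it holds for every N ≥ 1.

w_N = -5^N + 3

Computing the first terms: w_1 = -2, w_2 = -22, w_3 = -122. This suggests w_N = -5^N + 3.
Base step (N = 1): the formula gives -2 = -2 = w_1.
Suppose the result is true for N = m, so w_m = -5^m + 3.
Then w_{m+1} = 5·w_m - 12 = 5·(-5^m + 3) - 12 = -5^(m + 1) + 3,
which is the claimed formula at N = m+1.
By induction, the statement is established for all N ≥ 1.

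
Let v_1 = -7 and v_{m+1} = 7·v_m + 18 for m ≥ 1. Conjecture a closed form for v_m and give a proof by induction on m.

Computing the first terms: v_1 = -7, v_2 = -31, v_3 = -199. This suggests v_m = -4·7^(m - 1) - 3.
For the base case m = 1: the formula gives -7 = -7 = v_1.
Inductive step: suppose the statement holds for some p ≥ 1, so v_p = -4·7^(p - 1) - 3.
Then v_{p+1} = 7·v_p + 18 = 7·(-4·7^(p - 1) - 3) + 18 = -4·7^p - 3 = -4·7^((p+1) - 1) - 3,
which is the claimed formula at m = p+1.
Hence, by induction on m, the claim holds for every m ≥ 1.

v_m = -4·7^(m - 1) - 3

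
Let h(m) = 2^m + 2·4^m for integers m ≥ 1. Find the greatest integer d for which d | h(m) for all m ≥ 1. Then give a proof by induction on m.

d = 2

Computing the first values: h(1) = 10 and h(2) = 36; gcd(10, 36) = 2, so d ≤ 2.
We prove 2 | 2^m + 2·4^m for all m ≥ 1 by induction on m.
When m = 1: h(1) = 10 = 2·(5), so 2 | h(1).
Inductive step: assume the claim holds for m = j, i.e. 2 | h(j). Then
h(j+1) − 4·h(j) = (2^(j+1) + 2·4^(j+1)) − 4·(2^j + 2·4^j) = (1)·2^j·(2 − 4) = (-2)·2^j. Since 2 | h(j) by the inductive hypothesis, 2 | 4·h(j); and 2 | -2 since -2 = 2·-1. Therefore 2 | h(j+1).
By induction, the statement is established for all m ≥ 1.
Therefore the largest such d is 2.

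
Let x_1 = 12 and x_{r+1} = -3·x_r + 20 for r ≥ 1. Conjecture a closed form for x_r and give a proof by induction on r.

Computing the first terms: x_1 = 12, x_2 = -16, x_3 = 68. This suggests x_r = 7(-3)^(r - 1) + 5.
Base case (r = 1): the formula gives 12 = 12 = x_1.
For the inductive step, assume it holds for an arbitrary i ≥ 1, so x_i = 7(-3)^(i - 1) + 5.
Then x_{i+1} = -3·x_i + 20 = -3·(7(-3)^(i - 1) + 5) + 20 = 7(-3)^i + 5 = 7(-3)^((i+1) - 1) + 5,
which is the claimed formula at r = i+1.
Hence, by induction on r, the claim holds for every r ≥ 1.

x_r = 7(-3)^(r - 1) + 5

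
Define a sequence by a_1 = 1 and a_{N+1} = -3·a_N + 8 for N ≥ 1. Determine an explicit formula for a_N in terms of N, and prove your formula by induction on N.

a_N = -(-3)^(N - 1) + 2

Computing the first terms: a_1 = 1, a_2 = 5, a_3 = -7. This suggests a_N = -(-3)^(N - 1) + 2.
When N = 1: the formula gives 1 = 1 = a_1.
Inductive step: assume the claim holds for N = j, so a_j = -(-3)^(j - 1) + 2.
Then a_{j+1} = -3·a_j + 8 = -3·(-(-3)^(j - 1) + 2) + 8 = -(-3)^j + 2 = -(-3)^((j+1) - 1) + 2,
which is the claimed formula at N = j+1.
By the principle of mathematical induction, the result holds for all N ≥ 1.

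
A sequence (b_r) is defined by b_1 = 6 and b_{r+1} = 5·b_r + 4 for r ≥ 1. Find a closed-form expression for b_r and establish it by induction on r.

Computing the first terms: b_1 = 6, b_2 = 34, b_3 = 174. This suggests b_r = 7·5^(r - 1) - 1.
When r = 1: the formula gives 6 = 6 = b_1.
Suppose the result is true for r = p, so b_p = 7·5^(p - 1) - 1.
Then b_{p+1} = 5·b_p + 4 = 5·(7·5^(p - 1) - 1) + 4 = 7·5^p - 1 = 7·5^((p+1) - 1) - 1,
which is the claimed formula at r = p+1.
By induction, the statement is established for all r ≥ 1.

b_r = 7·5^(r - 1) - 1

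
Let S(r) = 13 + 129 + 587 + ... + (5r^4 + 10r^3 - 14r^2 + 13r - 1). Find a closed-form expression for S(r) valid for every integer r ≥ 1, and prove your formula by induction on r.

We claim S(r) = r(r^4 + 5r^3 + 2r^2 + 2r + 3) for all r ≥ 1.
When r = 1: S(1) = 13, and the closed form gives 13. They agree.
Inductive step: assume the claim holds for r = m, so S(m) = m(m^4 + 5m^3 + 2m^2 + 2m + 3).
Then S(m+1) = S(m) + (5m^4 + 30m^3 + 46m^2 + 35m + 13) = (m(m^4 + 5m^3 + 2m^2 + 2m + 3)) + (5m^4 + 30m^3 + 46m^2 + 35m + 13).
Simplifying, S(m+1) = (m + 1)(m^4 + 9m^3 + 23m^2 + 25m + 13) = (m+1)((m+1)^4 + 5(m+1)^3 + 2(m+1)^2 + 2(m+1) + 3),
which is the closed form with r = m+1.
This completes the induction.

S(r) = r(r^4 + 5r^3 + 2r^2 + 2r + 3)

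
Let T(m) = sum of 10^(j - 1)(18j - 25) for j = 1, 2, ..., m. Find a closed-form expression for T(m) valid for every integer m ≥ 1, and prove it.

We claim T(m) = 10^m(2m - 3) + 3 for all m ≥ 1.
Base step (m = 1): T(1) = -7, and the closed form gives -7. They agree.
For the inductive step, assume it holds for an arbitrary j ≥ 1, so T(j) = 10^j(2j - 3) + 3.
Then T(j+1) = T(j) + (10^j(18j - 7)) = (10^j(2j - 3) + 3) + (10^j(18j - 7)).
Simplifying, T(j+1) = 20·10^j·j - 10·10^j + 3 = 10^(j+1)(2(j+1) - 3) + 3,
which is the closed form with m = j+1.
By induction, the statement is established for all m ≥ 1.

T(m) = 10^m(2m - 3) + 3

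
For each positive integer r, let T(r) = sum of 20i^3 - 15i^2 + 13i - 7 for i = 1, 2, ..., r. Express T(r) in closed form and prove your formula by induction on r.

T(r) = r(5r^3 + 5r^2 + 4r - 3)

We claim T(r) = r(5r^3 + 5r^2 + 4r - 3) for all r ≥ 1.
Base step (r = 1): T(1) = 11, and the closed form gives 11. They agree.
Inductive step: suppose the statement holds for some i ≥ 1, so T(i) = i(5i^3 + 5i^2 + 4i - 3).
Then T(i+1) = T(i) + (20i^3 + 45i^2 + 43i + 11) = (i(5i^3 + 5i^2 + 4i - 3)) + (20i^3 + 45i^2 + 43i + 11).
Simplifying, T(i+1) = (i + 1)(5i^3 + 20i^2 + 29i + 11) = (i+1)(5(i+1)^3 + 5(i+1)^2 + 4(i+1) - 3),
which is the closed form with r = i+1.
This completes the induction.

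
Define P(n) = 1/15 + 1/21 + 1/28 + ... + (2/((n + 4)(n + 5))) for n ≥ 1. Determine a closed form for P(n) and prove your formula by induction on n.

We claim P(n) = 2n/(5(n + 5)) for all n ≥ 1.
Base step (n = 1): P(1) = 1/15, and the closed form gives 1/15. They agree.
Inductive step: assume the claim holds for n = p, so P(p) = 2p/(5(p + 5)).
Then P(p+1) = P(p) + (2/((p + 5)(p + 6))) = (2p/(5(p + 5))) + (2/((p + 5)(p + 6))).
Simplifying, P(p+1) = 2(p + 1)/(5(p + 6)) = 2(p+1)/(5((p+1) + 5)),
which is the closed form with n = p+1.
By induction, the statement is established for all n ≥ 1.

P(n) = 2n/(5(n + 5))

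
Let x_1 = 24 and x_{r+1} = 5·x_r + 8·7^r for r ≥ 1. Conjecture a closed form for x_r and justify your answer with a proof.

x_r = -4·5^(r - 1) + 4·7^r

Computing the first terms: x_1 = 24, x_2 = 176, x_3 = 1272. This suggests x_r = -4·5^(r - 1) + 4·7^r.
Base case (r = 1): the formula gives 24 = 24 = x_1.
Inductive step: assume the claim holds for r = m, so x_m = -4·5^(m - 1) + 4·7^m.
Then x_{m+1} = 5·x_m + 8·7^m = 5·(-4·5^(m - 1) + 4·7^m) + 8·7^m = -4·5^m + 4·7^(m + 1) = -4·5^((m+1) - 1) + 4·7^(m+1),
which is the claimed formula at r = m+1.
This completes the induction.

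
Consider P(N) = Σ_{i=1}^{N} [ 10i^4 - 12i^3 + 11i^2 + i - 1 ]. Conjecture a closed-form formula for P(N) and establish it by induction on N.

P(N) = N(2N^4 + 2N^3 + N^2 + 3N + 1)

We claim P(N) = N(2N^4 + 2N^3 + N^2 + 3N + 1) for all N ≥ 1.
For the base case N = 1: P(1) = 9, and the closed form gives 9. They agree.
Inductive step: assume the claim holds for N = i, so P(i) = i(2i^4 + 2i^3 + i^2 + 3i + 1).
Then P(i+1) = P(i) + (10i^4 + 28i^3 + 35i^2 + 27i + 9) = (i(2i^4 + 2i^3 + i^2 + 3i + 1)) + (10i^4 + 28i^3 + 35i^2 + 27i + 9).
Simplifying, P(i+1) = (i + 1)(2i^4 + 10i^3 + 19i^2 + 19i + 9) = (i+1)(2(i+1)^4 + 2(i+1)^3 + (i+1)^2 + 3(i+1) + 1),
which is the closed form with N = i+1.
By the principle of mathematical induction, the result holds for all N ≥ 1.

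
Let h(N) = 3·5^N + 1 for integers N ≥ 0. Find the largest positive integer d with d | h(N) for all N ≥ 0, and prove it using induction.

d = 4

Computing the first values: h(0) = 4 and h(1) = 16; gcd(4, 16) = 4, so d ≤ 4.
We prove 4 | 3·5^N + 1 for all N ≥ 0 by induction on N.
For the base case N = 0: h(0) = 4 = 4·(1), so 4 | h(0).
For the inductive step, assume it holds for an arbitrary j ≥ 0, i.e. 4 | h(j). Then
h(j+1) = 3·5^(j+1) + 1 = 5·(3·5^j + 1) - 4 = 5·h(j) - 4. The first term is divisible by 4 by the inductive hypothesis, and -4 is divisible by 4. Hence 4 | h(j+1).
Hence, by induction on N, the claim holds for every N ≥ 0.
Therefore the largest such d is 4.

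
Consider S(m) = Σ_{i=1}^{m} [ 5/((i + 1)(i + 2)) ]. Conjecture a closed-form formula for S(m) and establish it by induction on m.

We claim S(m) = 5m/(2(m + 2)) for all m ≥ 1.
Base case (m = 1): S(1) = 5/6, and the closed form gives 5/6. They agree.
Inductive step: assume the claim holds for m = i, so S(i) = 5i/(2(i + 2)).
Then S(i+1) = S(i) + (5/((i + 2)(i + 3))) = (5i/(2(i + 2))) + (5/((i + 2)(i + 3))).
Simplifying, S(i+1) = 5(i + 1)/(2(i + 3)) = 5(i+1)/(2((i+1) + 2)),
which is the closed form with m = i+1.
By induction, the statement is established for all m ≥ 1.

S(m) = 5m/(2(m + 2))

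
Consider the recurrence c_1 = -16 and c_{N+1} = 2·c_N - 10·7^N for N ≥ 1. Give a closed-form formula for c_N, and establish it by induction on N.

Computing the first terms: c_1 = -16, c_2 = -102, c_3 = -694. This suggests c_N = -2^N - 2·7^N.
Base case (N = 1): the formula gives -16 = -16 = c_1.
For the inductive step, assume it holds for an arbitrary k ≥ 1, so c_k = -2^k - 2·7^k.
Then c_{k+1} = 2·c_k - 10·7^k = 2·(-2^k - 2·7^k) - 10·7^k = -2^(k + 1) - 2·7^(k + 1),
which is the claimed formula at N = k+1.
By the principle of mathematical induction, the result holds for all N ≥ 1.

c_N = -2^N - 2·7^N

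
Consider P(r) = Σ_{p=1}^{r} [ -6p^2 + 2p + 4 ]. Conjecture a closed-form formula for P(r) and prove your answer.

We claim P(r) = -2r(r - 1)(r + 2) for all r ≥ 1.
When r = 1: P(1) = 0, and the closed form gives 0. They agree.
Suppose the result is true for r = p, so P(p) = 2p(-p^2 - p + 2).
Then P(p+1) = P(p) + (2p(-3p - 5)) = (2p(-p^2 - p + 2)) + (2p(-3p - 5)).
Simplifying, P(p+1) = -2p(p + 1)(p + 3) = -2(p+1)((p+1) - 1)((p+1) + 2),
which is the closed form with r = p+1.
By the principle of mathematical induction, the result holds for all r ≥ 1.

P(r) = -2r(r - 1)(r + 2)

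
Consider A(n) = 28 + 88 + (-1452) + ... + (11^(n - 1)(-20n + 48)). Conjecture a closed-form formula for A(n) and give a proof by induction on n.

A(n) = 11^n(-2n + 5) - 5

We claim A(n) = 11^n(-2n + 5) - 5 for all n ≥ 1.
When n = 1: A(1) = 28, and the closed form gives 28. They agree.
Inductive step: assume the claim holds for n = m, so A(m) = 11^m(-2m + 5) - 5.
Then A(m+1) = A(m) + (11^m(-20m + 28)) = (11^m(-2m + 5) - 5) + (11^m(-20m + 28)).
Simplifying, A(m+1) = -22·11^m·m + 33·11^m - 5 = 11^(m+1)(-2(m+1) + 5) - 5,
which is the closed form with n = m+1.
By the principle of mathematical induction, the result holds for all n ≥ 1.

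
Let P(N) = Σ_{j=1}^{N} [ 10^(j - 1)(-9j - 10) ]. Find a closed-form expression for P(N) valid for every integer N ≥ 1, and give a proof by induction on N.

We claim P(N) = -10^N(N + 1) + 1 for all N ≥ 1.
When N = 1: P(1) = -19, and the closed form gives -19. They agree.
For the inductive step, assume it holds for an arbitrary j ≥ 1, so P(j) = -10^j(j + 1) + 1.
Then P(j+1) = P(j) + (10^j(-9j - 19)) = (-10^j(j + 1) + 1) + (10^j(-9j - 19)).
Simplifying, P(j+1) = -10·10^j·j - 20·10^j + 1 = -10^(j+1)((j+1) + 1) + 1,
which is the closed form with N = j+1.
By induction, the statement is established for all N ≥ 1.

P(N) = -10^N(N + 1) + 1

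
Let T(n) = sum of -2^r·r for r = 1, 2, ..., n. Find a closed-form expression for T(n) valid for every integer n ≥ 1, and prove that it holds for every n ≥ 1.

We claim T(n) = 2·2^n(-n + 1) - 2 for all n ≥ 1.
When n = 1: T(1) = -2, and the closed form gives -2. They agree.
Inductive step: assume the claim holds for n = r, so T(r) = 2·2^r(-r + 1) - 2.
Then T(r+1) = T(r) + (2^(r + 1)(-r - 1)) = (2·2^r(-r + 1) - 2) + (2^(r + 1)(-r - 1)).
Simplifying, T(r+1) = -4·2^r·r - 2 = 2·2^(r+1)(-(r+1) + 1) - 2,
which is the closed form with n = r+1.
This completes the induction.

T(n) = 2·2^n(-n + 1) - 2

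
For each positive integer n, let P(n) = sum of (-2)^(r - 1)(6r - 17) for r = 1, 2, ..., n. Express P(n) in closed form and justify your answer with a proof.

We claim P(n) = (-2)^n(-2n + 5) - 5 for all n ≥ 1.
Base step (n = 1): P(1) = -11, and the closed form gives -11. They agree.
For the inductive step, assume it holds for an arbitrary r ≥ 1, so P(r) = (-2)^r(-2r + 5) - 5.
Then P(r+1) = P(r) + ((-2)^r(6r - 11)) = ((-2)^r(-2r + 5) - 5) + ((-2)^r(6r - 11)).
Simplifying, P(r+1) = 4(-2)^r·r - 6(-2)^r - 5 = (-2)^(r+1)(-2(r+1) + 5) - 5,
which is the closed form with n = r+1.
By the principle of mathematical induction, the result holds for all n ≥ 1.

P(n) = (-2)^n(-2n + 5) - 5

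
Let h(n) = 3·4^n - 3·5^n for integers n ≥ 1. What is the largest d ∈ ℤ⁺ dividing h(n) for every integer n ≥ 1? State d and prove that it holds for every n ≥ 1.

d = 3

Computing the first values: h(1) = -3 and h(2) = -27; gcd(-3, -27) = 3, so d ≤ 3.
We prove 3 | 3·4^n - 3·5^n for all n ≥ 1 by induction on n.
Base case (n = 1): h(1) = -3 = 3·(-1), so 3 | h(1).
Inductive step: assume the claim holds for n = k, i.e. 3 | h(k). Then
h(k+1) − 5·h(k) = (3·4^(k+1) - 3·5^(k+1)) − 5·(3·4^k - 3·5^k) = (3)·4^k·(4 − 5) = (-3)·4^k. Since 3 | h(k) by the inductive hypothesis, 3 | 5·h(k); and 3 | -3 since -3 = 3·-1. Therefore 3 | h(k+1).
By the principle of mathematical induction, the result holds for all n ≥ 1.
Therefore the largest such d is 3.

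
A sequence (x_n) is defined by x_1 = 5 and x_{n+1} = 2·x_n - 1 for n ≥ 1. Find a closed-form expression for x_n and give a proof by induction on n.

Computing the first terms: x_1 = 5, x_2 = 9, x_3 = 17. This suggests x_n = 2^(n + 1) + 1.
For the base case n = 1: the formula gives 5 = 5 = x_1.
For the inductive step, assume it holds for an arbitrary p ≥ 1, so x_p = 2^(p + 1) + 1.
Then x_{p+1} = 2·x_p - 1 = 2·(2^(p + 1) + 1) - 1 = 2^(p + 2) + 1 = 2^((p+1) + 1) + 1,
which is the claimed formula at n = p+1.
Hence, by induction on n, the claim holds for every n ≥ 1.

x_n = 2^(n + 1) + 1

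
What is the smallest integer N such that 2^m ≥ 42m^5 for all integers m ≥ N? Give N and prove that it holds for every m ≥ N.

N = 30

At m = 29: 536870912 < 861468258, so the inequality fails and N ≥ 30. We prove 2^m ≥ 42m^5 for all m ≥ 30.
For the base case m = 30: 2^m = 1073741824 and 42m^5 = 1020600000, so 1073741824 ≥ 1020600000.
Inductive step: suppose the statement holds for some k ≥ 30, so 2^k ≥ 42k^5.
Then 2^(k + 1) = 2·(2^k) ≥ 2·(42k^5).
Also, for k ≥ 30 we have 2·(42k^5) ≥ 42(k+1)^5, since 2 ≥ (1 + 1/k)^5 for all k ≥ 30.
Combining, 2^(k + 1) ≥ 42(k+1)^5.
This completes the induction.
Hence the smallest such N is 30.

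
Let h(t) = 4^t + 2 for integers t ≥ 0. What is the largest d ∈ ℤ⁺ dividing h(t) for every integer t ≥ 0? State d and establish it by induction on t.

Computing the first values: h(0) = 3 and h(1) = 6; gcd(3, 6) = 3, so d ≤ 3.
We prove 3 | 4^t + 2 for all t ≥ 0 by induction on t.
Base case (t = 0): h(0) = 3 = 3·(1), so 3 | h(0).
Suppose the result is true for t = k, i.e. 3 | h(k). Then
h(k+1) = 4^(k+1) + 2 = 4·(4^k + 2) - 6 = 4·h(k) - 6. The first term is divisible by 3 by the inductive hypothesis, and -6 is divisible by 3. Hence 3 | h(k+1).
This completes the induction.
Therefore the largest such d is 3.

d = 3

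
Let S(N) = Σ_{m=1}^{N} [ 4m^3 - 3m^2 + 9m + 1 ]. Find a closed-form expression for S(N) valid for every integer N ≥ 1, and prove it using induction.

We claim S(N) = N(N^3 + N^2 + 4N + 5) for all N ≥ 1.
For the base case N = 1: S(1) = 11, and the closed form gives 11. They agree.
Inductive step: suppose the statement holds for some m ≥ 1, so S(m) = m(m^3 + m^2 + 4m + 5).
Then S(m+1) = S(m) + (4m^3 + 9m^2 + 15m + 11) = (m(m^3 + m^2 + 4m + 5)) + (4m^3 + 9m^2 + 15m + 11).
Simplifying, S(m+1) = (m + 1)(m^3 + 4m^2 + 9m + 11) = (m+1)((m+1)^3 + (m+1)^2 + 4(m+1) + 5),
which is the closed form with N = m+1.
This completes the induction.

S(N) = N(N^3 + N^2 + 4N + 5)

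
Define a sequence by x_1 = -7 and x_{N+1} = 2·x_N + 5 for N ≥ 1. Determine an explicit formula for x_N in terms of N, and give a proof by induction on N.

x_N = -2^N - 5

Computing the first terms: x_1 = -7, x_2 = -9, x_3 = -13. This suggests x_N = -2^N - 5.
When N = 1: the formula gives -7 = -7 = x_1.
Inductive step: assume the claim holds for N = j, so x_j = -2^j - 5.
Then x_{j+1} = 2·x_j + 5 = 2·(-2^j - 5) + 5 = -2^(j + 1) - 5,
which is the claimed formula at N = j+1.
Hence, by induction on N, the claim holds for every N ≥ 1.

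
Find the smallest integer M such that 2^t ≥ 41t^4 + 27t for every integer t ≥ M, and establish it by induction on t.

At t = 23: 8388608 < 11474102, so the inequality fails and M ≥ 24. We prove 2^t ≥ 41t^4 + 27t for all t ≥ 24.
For the base case t = 24: 2^t = 16777216 and 41t^4 + 27t = 13603464, so 16777216 ≥ 13603464.
Inductive step: assume the claim holds for t = i, so 2^i ≥ 41i^4 + 27i.
Then 2^(i + 1) = 2·(2^i) ≥ 2·(41i^4 + 27i).
Also, for i ≥ 24 we have 2·(41i^4 + 27i) ≥ 41(i+1)^4 + 27(i+1), since 2·(41i^4 + 27i) − (41(i+1)^4 + 27(i+1)) = 41i^4 - 164i^3 - 246i^2 - 137i - 68, which is nonnegative for all i ≥ 24.
Combining, 2^(i + 1) ≥ 41(i+1)^4 + 27(i+1).
Hence, by induction on t, the claim holds for every t ≥ 24.
Hence the smallest such M is 24.

M = 24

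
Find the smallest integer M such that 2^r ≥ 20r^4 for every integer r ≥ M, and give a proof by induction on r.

At r = 22: 4194304 < 4685120, so the inequality fails and M ≥ 23. We prove 2^r ≥ 20r^4 for all r ≥ 23.
For the base case r = 23: 2^r = 8388608 and 20r^4 = 5596820, so 8388608 ≥ 5596820.
Inductive step: suppose the statement holds for some p ≥ 23, so 2^p ≥ 20p^4.
Then 2^(p + 1) = 2·(2^p) ≥ 2·(20p^4).
Also, for p ≥ 23 we have 2·(20p^4) ≥ 20(p+1)^4, since 2 ≥ (1 + 1/p)^4 for all p ≥ 23.
Combining, 2^(p + 1) ≥ 20(p+1)^4.
Hence, by induction on r, the claim holds for every r ≥ 23.
Hence the smallest such M is 23.

M = 23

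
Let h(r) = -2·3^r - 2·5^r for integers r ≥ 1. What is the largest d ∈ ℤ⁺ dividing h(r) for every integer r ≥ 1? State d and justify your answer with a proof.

Computing the first values: h(1) = -16 and h(2) = -68; gcd(-16, -68) = 4, so d ≤ 4.
We prove 4 | -2·3^r - 2·5^r for all r ≥ 1 by induction on r.
When r = 1: h(1) = -16 = 4·(-4), so 4 | h(1).
Inductive step: suppose the statement holds for some k ≥ 1, i.e. 4 | h(k). Then
h(k+1) − 5·h(k) = (-2·3^(k+1) - 2·5^(k+1)) − 5·(-2·3^k - 2·5^k) = (-2)·3^k·(3 − 5) = (4)·3^k. Since 4 | h(k) by the inductive hypothesis, 4 | 5·h(k); and 4 | 4 since 4 = 4·1. Therefore 4 | h(k+1).
By the principle of mathematical induction, the result holds for all r ≥ 1.
Therefore the largest such d is 4.

d = 4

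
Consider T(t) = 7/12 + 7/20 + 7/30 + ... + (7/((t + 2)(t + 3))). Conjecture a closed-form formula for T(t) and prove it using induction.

We claim T(t) = 7t/(3(t + 3)) for all t ≥ 1.
Base step (t = 1): T(1) = 7/12, and the closed form gives 7/12. They agree.
Suppose the result is true for t = m, so T(m) = 7m/(3(m + 3)).
Then T(m+1) = T(m) + (7/((m + 3)(m + 4))) = (7m/(3(m + 3))) + (7/((m + 3)(m + 4))).
Simplifying, T(m+1) = 7(m + 1)/(3(m + 4)) = 7(m+1)/(3((m+1) + 3)),
which is the closed form with t = m+1.
Hence, by induction on t, the claim holds for every t ≥ 1.

T(t) = 7t/(3(t + 3))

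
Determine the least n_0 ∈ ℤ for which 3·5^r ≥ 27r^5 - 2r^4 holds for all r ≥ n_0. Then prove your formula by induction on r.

n_0 = 8

At r = 7: 234375 < 448987, so the inequality fails and n_0 ≥ 8. We prove 3·5^r ≥ 27r^5 - 2r^4 for all r ≥ 8.
When r = 8: 3·5^r = 1171875 and 27r^5 - 2r^4 = 876544, so 1171875 ≥ 876544.
Suppose the result is true for r = p, so 3·5^p ≥ 27p^5 - 2p^4.
Then 3·5^(p + 1) = 5·(3·5^p) ≥ 5·(27p^5 - 2p^4).
Also, for p ≥ 8 we have 5·(27p^5 - 2p^4) ≥ 27(p+1)^5 - 2(p+1)^4, since 5·(27p^5 - 2p^4) − (27(p+1)^5 - 2(p+1)^4) = 108p^5 - 143p^4 - 262p^3 - 258p^2 - 127p - 25, which is nonnegative for all p ≥ 8.
Combining, 3·5^(p + 1) ≥ 27(p+1)^5 - 2(p+1)^4.
This completes the induction.
Hence the smallest such n_0 is 8.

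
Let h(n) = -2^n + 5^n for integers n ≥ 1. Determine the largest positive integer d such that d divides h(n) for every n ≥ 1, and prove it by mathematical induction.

Computing the first values: h(1) = 3 and h(2) = 21; gcd(3, 21) = 3, so d ≤ 3.
We prove 3 | -2^n + 5^n for all n ≥ 1 by induction on n.
Base case (n = 1): h(1) = 3 = 3·(1), so 3 | h(1).
Suppose the result is true for n = i, i.e. 3 | h(i). Then
5^{i+1} − 2^{i+1} = 5·5^i − 2·2^i = 5·(5^i − 2^i) + (3)·2^i. The first term is divisible by 3 by the inductive hypothesis, and the second term (3)·2^i is divisible by 3 since 3 | 3. Hence 3 | h(i+1).
By the principle of mathematical induction, the result holds for all n ≥ 1.
Therefore the largest such d is 3.

d = 3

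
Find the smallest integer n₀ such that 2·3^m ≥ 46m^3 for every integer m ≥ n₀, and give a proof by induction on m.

n₀ = 9

At m = 8: 13122 < 23552, so the inequality fails and n₀ ≥ 9. We prove 2·3^m ≥ 46m^3 for all m ≥ 9.
For the base case m = 9: 2·3^m = 39366 and 46m^3 = 33534, so 39366 ≥ 33534.
For the inductive step, assume it holds for an arbitrary j ≥ 9, so 2·3^j ≥ 46j^3.
Then 2·3^(j + 1) = 3·(2·3^j) ≥ 3·(46j^3).
Also, for j ≥ 9 we have 3·(46j^3) ≥ 46(j+1)^3, since 3 ≥ (1 + 1/j)^3 for all j ≥ 9.
Combining, 2·3^(j + 1) ≥ 46(j+1)^3.
Hence, by induction on m, the claim holds for every m ≥ 9.
Hence the smallest such n₀ is 9.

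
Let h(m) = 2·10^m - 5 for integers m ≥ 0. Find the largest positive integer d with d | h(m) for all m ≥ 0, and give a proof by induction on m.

Computing the first values: h(0) = -3 and h(1) = 15; gcd(-3, 15) = 3, so d ≤ 3.
We prove 3 | 2·10^m - 5 for all m ≥ 0 by induction on m.
When m = 0: h(0) = -3 = 3·(-1), so 3 | h(0).
Suppose the result is true for m = p, i.e. 3 | h(p). Then
h(p+1) = 2·10^(p+1) - 5 = 10·(2·10^p - 5) + 45 = 10·h(p) + 45. The first term is divisible by 3 by the inductive hypothesis, and 45 is divisible by 3. Hence 3 | h(p+1).
This completes the induction.
Therefore the largest such d is 3.

d = 3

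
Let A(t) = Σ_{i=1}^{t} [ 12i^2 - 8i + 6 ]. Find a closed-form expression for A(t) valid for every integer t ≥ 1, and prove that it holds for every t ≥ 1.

We claim A(t) = 2t(2t^2 + t + 2) for all t ≥ 1.
For the base case t = 1: A(1) = 10, and the closed form gives 10. They agree.
For the inductive step, assume it holds for an arbitrary i ≥ 1, so A(i) = 2i(2i^2 + i + 2).
Then A(i+1) = A(i) + (12i^2 + 16i + 10) = (2i(2i^2 + i + 2)) + (12i^2 + 16i + 10).
Simplifying, A(i+1) = 2(i + 1)(2i^2 + 5i + 5) = 2(i+1)(2(i+1)^2 + (i+1) + 2),
which is the closed form with t = i+1.
This completes the induction.

A(t) = 2t(2t^2 + t + 2)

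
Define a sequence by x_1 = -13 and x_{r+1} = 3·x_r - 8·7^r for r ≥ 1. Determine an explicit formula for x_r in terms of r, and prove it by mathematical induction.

Computing the first terms: x_1 = -13, x_2 = -95, x_3 = -677. This suggests x_r = 3^(r - 1) - 2·7^r.
For the base case r = 1: the formula gives -13 = -13 = x_1.
Suppose the result is true for r = i, so x_i = 3^(i - 1) - 2·7^i.
Then x_{i+1} = 3·x_i - 8·7^i = 3·(3^(i - 1) - 2·7^i) - 8·7^i = 3^i - 2·7^(i + 1) = 3^((i+1) - 1) - 2·7^(i+1),
which is the claimed formula at r = i+1.
Hence, by induction on r, the claim holds for every r ≥ 1.

x_r = 3^(r - 1) - 2·7^r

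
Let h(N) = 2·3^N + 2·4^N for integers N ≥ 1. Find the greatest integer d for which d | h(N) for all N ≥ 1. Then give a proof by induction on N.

Computing the first values: h(1) = 14 and h(2) = 50; gcd(14, 50) = 2, so d ≤ 2.
We prove 2 | 2·3^N + 2·4^N for all N ≥ 1 by induction on N.
For the base case N = 1: h(1) = 14 = 2·(7), so 2 | h(1).
Suppose the result is true for N = m, i.e. 2 | h(m). Then
h(m+1) − 4·h(m) = (2·3^(m+1) + 2·4^(m+1)) − 4·(2·3^m + 2·4^m) = (2)·3^m·(3 − 4) = (-2)·3^m. Since 2 | h(m) by the inductive hypothesis, 2 | 4·h(m); and 2 | -2 since -2 = 2·-1. Therefore 2 | h(m+1).
By the principle of mathematical induction, the result holds for all N ≥ 1.
Therefore the largest such d is 2.

d = 2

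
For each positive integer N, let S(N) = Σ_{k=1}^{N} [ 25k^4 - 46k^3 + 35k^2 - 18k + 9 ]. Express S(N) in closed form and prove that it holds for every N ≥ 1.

S(N) = N(5N^4 + N^3 - 3N^2 - 3N + 5)

We claim S(N) = N(5N^4 + N^3 - 3N^2 - 3N + 5) for all N ≥ 1.
Base step (N = 1): S(1) = 5, and the closed form gives 5. They agree.
For the inductive step, assume it holds for an arbitrary k ≥ 1, so S(k) = k(5k^4 + k^3 - 3k^2 - 3k + 5).
Then S(k+1) = S(k) + (25k^4 + 54k^3 + 47k^2 + 14k + 5) = (k(5k^4 + k^3 - 3k^2 - 3k + 5)) + (25k^4 + 54k^3 + 47k^2 + 14k + 5).
Simplifying, S(k+1) = (k + 1)(5k^4 + 21k^3 + 30k^2 + 14k + 5) = (k+1)(5(k+1)^4 + (k+1)^3 - 3(k+1)^2 - 3(k+1) + 5),
which is the closed form with N = k+1.
This completes the induction.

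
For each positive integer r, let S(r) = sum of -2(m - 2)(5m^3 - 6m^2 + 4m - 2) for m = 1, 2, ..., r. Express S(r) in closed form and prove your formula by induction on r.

S(r) = -r(2r^4 - 3r^3 - 2r^2 - 2r + 3)

We claim S(r) = -r(2r^4 - 3r^3 - 2r^2 - 2r + 3) for all r ≥ 1.
Base step (r = 1): S(1) = 2, and the closed form gives 2. They agree.
Inductive step: suppose the statement holds for some m ≥ 1, so S(m) = m(-2m^4 + 3m^3 + 2m^2 + 2m - 3).
Then S(m+1) = S(m) + (-10m^4 - 8m^3 + 4m^2 + 12m + 2) = (m(-2m^4 + 3m^3 + 2m^2 + 2m - 3)) + (-10m^4 - 8m^3 + 4m^2 + 12m + 2).
Simplifying, S(m+1) = -(m + 1)(2m^4 + 5m^3 + m^2 - 7m - 2) = -(m+1)(2(m+1)^4 - 3(m+1)^3 - 2(m+1)^2 - 2(m+1) + 3),
which is the closed form with r = m+1.
Hence, by induction on r, the claim holds for every r ≥ 1.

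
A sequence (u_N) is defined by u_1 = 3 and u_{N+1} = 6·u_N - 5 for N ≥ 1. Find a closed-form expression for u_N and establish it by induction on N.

u_N = 2·6^(N - 1) + 1

Computing the first terms: u_1 = 3, u_2 = 13, u_3 = 73. This suggests u_N = 2·6^(N - 1) + 1.
When N = 1: the formula gives 3 = 3 = u_1.
Suppose the result is true for N = k, so u_k = 2·6^(k - 1) + 1.
Then u_{k+1} = 6·u_k - 5 = 6·(2·6^(k - 1) + 1) - 5 = 2·6^k + 1 = 2·6^((k+1) - 1) + 1,
which is the claimed formula at N = k+1.
By induction, the statement is established for all N ≥ 1.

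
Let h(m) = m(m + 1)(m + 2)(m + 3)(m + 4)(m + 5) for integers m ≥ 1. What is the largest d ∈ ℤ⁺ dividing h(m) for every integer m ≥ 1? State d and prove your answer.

Computing the first values: h(1) = 720 and h(2) = 5040; gcd(720, 5040) = 720, so d ≤ 720.
We prove 720 | m(m + 1)(m + 2)(m + 3)(m + 4)(m + 5) for all m ≥ 1 by induction on m.
Base step (m = 1): h(1) = 720 = 720·(1), so 720 | h(1).
Suppose the result is true for m = p, i.e. 720 | h(p). Then
h(p+1) − h(p) = (p+1)·(p+2)·(p+3)·(p+4)·(p+5)·(p+6) − p·(p+1)·(p+2)·(p+3)·(p+4)·(p+5) = (p+1)·(p+2)·(p+3)·(p+4)·(p+5)·[(p+6) − p] = 6·(p+1)·(p+2)·(p+3)·(p+4)·(p+5). The product of 5 consecutive integers is divisible by (5)! = 120, so h(p+1) − h(p) is divisible by 6·120 = 720. By the inductive hypothesis 720 | h(p), hence 720 | h(p+1).
Hence, by induction on m, the claim holds for every m ≥ 1.
Therefore the largest such d is 720.

d = 720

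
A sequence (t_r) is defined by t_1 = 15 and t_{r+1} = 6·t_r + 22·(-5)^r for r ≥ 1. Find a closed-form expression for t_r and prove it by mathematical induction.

t_r = -2(-5)^r + 5·6^(r - 1)

Computing the first terms: t_1 = 15, t_2 = -20, t_3 = 430. This suggests t_r = -2(-5)^r + 5·6^(r - 1).
For the base case r = 1: the formula gives 15 = 15 = t_1.
For the inductive step, assume it holds for an arbitrary p ≥ 1, so t_p = -2(-5)^p + 5·6^(p - 1).
Then t_{p+1} = 6·t_p + 22·(-5)^p = 6·(-2(-5)^p + 5·6^(p - 1)) + 22·(-5)^p = -2(-5)^(p + 1) + 5·6^p = -2(-5)^(p+1) + 5·6^((p+1) - 1),
which is the claimed formula at r = p+1.
By induction, the statement is established for all r ≥ 1.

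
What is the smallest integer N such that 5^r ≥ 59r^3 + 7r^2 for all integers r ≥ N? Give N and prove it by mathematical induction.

At r = 5: 3125 < 7550, so the inequality fails and N ≥ 6. We prove 5^r ≥ 59r^3 + 7r^2 for all r ≥ 6.
Base step (r = 6): 5^r = 15625 and 59r^3 + 7r^2 = 12996, so 15625 ≥ 12996.
Inductive step: assume the claim holds for r = i, so 5^i ≥ 59i^3 + 7i^2.
Then 5^(i + 1) = 5·(5^i) ≥ 5·(59i^3 + 7i^2).
Also, for i ≥ 6 we have 5·(59i^3 + 7i^2) ≥ 59(i+1)^3 + 7(i+1)^2, since 5·(59i^3 + 7i^2) − (59(i+1)^3 + 7(i+1)^2) = 236i^3 - 149i^2 - 191i - 66, which is nonnegative for all i ≥ 6.
Combining, 5^(i + 1) ≥ 59(i+1)^3 + 7(i+1)^2.
Hence, by induction on r, the claim holds for every r ≥ 6.
Hence the smallest such N is 6.

N = 6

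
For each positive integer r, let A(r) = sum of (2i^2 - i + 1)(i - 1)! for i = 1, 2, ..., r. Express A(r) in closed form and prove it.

We claim A(r) = (2r + 1)r! - 1 for all r ≥ 1.
For the base case r = 1: A(1) = 2, and the closed form gives 2. They agree.
For the inductive step, assume it holds for an arbitrary i ≥ 1, so A(i) = (2i + 1)i! - 1.
Then A(i+1) = A(i) + ((2i^2 + 3i + 2)i!) = ((2i + 1)i! - 1) + ((2i^2 + 3i + 2)i!).
Simplifying, A(i+1) = (2(i+1) + 1)(i+1)! - 1,
which is the closed form with r = i+1.
Hence, by induction on r, the claim holds for every r ≥ 1.

A(r) = (2r + 1)r! - 1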